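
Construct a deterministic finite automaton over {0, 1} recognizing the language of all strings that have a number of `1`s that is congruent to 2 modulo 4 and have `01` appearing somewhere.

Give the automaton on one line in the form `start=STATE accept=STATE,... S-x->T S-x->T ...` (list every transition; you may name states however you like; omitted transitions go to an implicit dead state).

start=q0 accept=q5 q0-0->q1 q0-1->q2 q1-0->q1 q1-1->q3 q2-0->q3 q2-1->q4 q3-0->q3 q3-1->q5 q4-0->q6 q4-1->q7 q5-0->q5 q5-1->q8 q6-0->q6 q6-1->q8 q7-0->q8 q7-1->q0 q8-0->q8 q8-1->q1

Build one automaton per condition and run them in lockstep. The first has 4 states tracking the count of `1`s modulo 4; the second has 3 states tracking whether and how much of `01` has been seen. A product state is a pair (one from each), accepting exactly when both do. Minimizing collapses redundant product states.
        0   1  
>  q0   q1  q2 
   q1   q1  q3 
   q2   q3  q4 
   q3   q3  q5 
   q4   q6  q7 
 * q5   q5  q8 
   q6   q6  q8 
   q7   q8  q0 
   q8   q8  q1 
(> = start, * = accepting)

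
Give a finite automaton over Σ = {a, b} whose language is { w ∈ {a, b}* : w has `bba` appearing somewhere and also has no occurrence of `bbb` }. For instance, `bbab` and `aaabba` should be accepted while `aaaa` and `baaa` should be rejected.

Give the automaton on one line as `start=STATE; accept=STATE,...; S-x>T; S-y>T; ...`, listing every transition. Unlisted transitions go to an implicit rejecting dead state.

start=q0; accept=q3,q5,q7; q0-a>q0; q0-b>q1; q1-a>q0; q1-b>q2; q2-a>q3; q2-b>q4; q3-a>q3; q3-b>q5; q4-a>q6; q4-b>q4; q5-a>q3; q5-b>q7; q6-a>q6; q6-b>q6; q7-a>q3; q7-b>q6

Handle the two conditions separately and then intersect. One (4 states) tracks whether and how much of `bba` has been seen; the other (4 states) tracks partial matches of the forbidden pattern `bbb`. Each combined state is a pair, one component from each; accept when both components accept.
        a   b  
>  q0   q0  q1 
   q1   q0  q2 
   q2   q3  q4 
 * q3   q3  q5 
   q4   q6  q4 
 * q5   q3  q7 
   q6   q6  q6 
 * q7   q3  q6 
(> = start, * = accepting)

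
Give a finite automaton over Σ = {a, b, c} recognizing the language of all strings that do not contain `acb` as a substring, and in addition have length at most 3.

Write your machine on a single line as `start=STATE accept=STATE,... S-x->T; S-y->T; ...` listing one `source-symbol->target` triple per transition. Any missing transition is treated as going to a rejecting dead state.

start=q0; accept=q0,q1,q2,q3,q4,q5,q6,q7,q8; q0-a->q1; q0-b->q2; q0-c->q2; q1-a->q3; q1-b->q4; q1-c->q5; q2-a->q3; q2-b->q4; q2-c->q4; q3-a->q6; q3-b->q7; q3-c->q8; q4-a->q6; q4-b->q7; q4-c->q7; q5-a->q6; q5-b->q9; q5-c->q7; q6-a->q10; q6-b->q11; q6-c->q12; q7-a->q10; q7-b->q11; q7-c->q11; q8-a->q10; q8-b->q13; q8-c->q11; q9-a->q13; q9-b->q13; q9-c->q13; q10-a->q10; q10-b->q11; q10-c->q12; q11-a->q10; q11-b->q11; q11-c->q11; q12-a->q10; q12-b->q13; q12-c->q11; q13-a->q13; q13-b->q13; q13-c->q13

Build one automaton per condition and run them in lockstep. The first has 4 states tracking partial matches of the forbidden pattern `acb`; the second has 5 states tracking the input length, saturating at 4. A product state is a pair (one from each), accepting exactly when both do.
14 states suffice.
          a    b    c  
>* q0     q1   q2   q2 
 * q1     q3   q4   q5 
 * q2     q3   q4   q4 
 * q3     q6   q7   q8 
 * q4     q6   q7   q7 
 * q5     q6   q9   q7 
 * q6    q10  q11  q12 
 * q7    q10  q11  q11 
 * q8    q10  q13  q11 
   q9    q13  q13  q13 
   q10   q10  q11  q12 
   q11   q10  q11  q11 
   q12   q10  q13  q11 
   q13   q13  q13  q13 
(> = start, * = accepting)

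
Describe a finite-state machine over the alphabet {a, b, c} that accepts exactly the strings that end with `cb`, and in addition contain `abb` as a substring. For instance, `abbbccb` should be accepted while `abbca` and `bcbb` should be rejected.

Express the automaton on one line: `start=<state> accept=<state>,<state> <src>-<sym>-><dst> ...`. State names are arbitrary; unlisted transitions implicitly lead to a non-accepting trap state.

start=s0 accept=s7 s0-a->s1 s0-b->s0 s0-c->s2 s1-a->s1 s1-b->s3 s1-c->s2 s2-a->s1 s2-b->s4 s2-c->s2 s3-a->s1 s3-b->s5 s3-c->s2 s4-a->s1 s4-b->s0 s4-c->s2 s5-a->s5 s5-b->s5 s5-c->s6 s6-a->s5 s6-b->s7 s6-c->s6 s7-a->s5 s7-b->s5 s7-c->s6

Run two small machines in parallel and take their product. The first has 3 states tracking how much of the suffix `cb` has currently been matched; the second has 4 states tracking whether and how much of `abb` has been seen. A product state is a pair (one from each), accepting exactly when both do.
With 8 states:
        a   b   c  
>  s0   s1  s0  s2 
   s1   s1  s3  s2 
   s2   s1  s4  s2 
   s3   s1  s5  s2 
   s4   s1  s0  s2 
   s5   s5  s5  s6 
   s6   s5  s7  s6 
 * s7   s5  s5  s6 
(> = start, * = accepting)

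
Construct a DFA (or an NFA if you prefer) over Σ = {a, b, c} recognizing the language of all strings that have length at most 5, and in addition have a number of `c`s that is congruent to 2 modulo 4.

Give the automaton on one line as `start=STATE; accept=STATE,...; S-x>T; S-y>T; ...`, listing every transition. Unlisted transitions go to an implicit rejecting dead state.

Build one automaton per condition and run them in lockstep. One (7 states) tracks the input length, saturating at 6; the other (4 states) tracks the count of `c`s modulo 4. Each combined state is a pair, one component from each; accept when both components accept.
With 22 states:
          a    b    c  
>  S0     S1   S1   S2 
   S1     S3   S3   S4 
   S2     S4   S4   S5 
   S3     S6   S6   S7 
   S4     S7   S7   S8 
 * S5     S8   S8   S9 
   S6    S10  S10  S11 
   S7    S11  S11  S12 
 * S8    S12  S12  S13 
   S9    S13  S13  S10 
   S10   S14  S14  S15 
   S11   S15  S15  S16 
 * S12   S16  S16  S17 
   S13   S17  S17  S14 
   S14   S18  S18  S19 
   S15   S19  S19  S20 
 * S16   S20  S20  S21 
   S17   S21  S21  S18 
   S18   S18  S18  S19 
   S19   S19  S19  S20 
   S20   S20  S20  S21 
   S21   S21  S21  S18 
(> = start, * = accepting)

start=S0; accept=S5,S8,S12,S16; S0-a>S1; S0-b>S1; S0-c>S2; S1-a>S3; S1-b>S3; S1-c>S4; S2-a>S4; S2-b>S4; S2-c>S5; S3-a>S6; S3-b>S6; S3-c>S7; S4-a>S7; S4-b>S7; S4-c>S8; S5-a>S8; S5-b>S8; S5-c>S9; S6-a>S10; S6-b>S10; S6-c>S11; S7-a>S11; S7-b>S11; S7-c>S12; S8-a>S12; S8-b>S12; S8-c>S13; S9-a>S13; S9-b>S13; S9-c>S10; S10-a>S14; S10-b>S14; S10-c>S15; S11-a>S15; S11-b>S15; S11-c>S16; S12-a>S16; S12-b>S16; S12-c>S17; S13-a>S17; S13-b>S17; S13-c>S14; S14-a>S18; S14-b>S18; S14-c>S19; S15-a>S19; S15-b>S19; S15-c>S20; S16-a>S20; S16-b>S20; S16-c>S21; S17-a>S21; S17-b>S21; S17-c>S18; S18-a>S18; S18-b>S18; S18-c>S19; S19-a>S19; S19-b>S19; S19-c>S20; S20-a>S20; S20-b>S20; S20-c>S21; S21-a>S21; S21-b>S21; S21-c>S18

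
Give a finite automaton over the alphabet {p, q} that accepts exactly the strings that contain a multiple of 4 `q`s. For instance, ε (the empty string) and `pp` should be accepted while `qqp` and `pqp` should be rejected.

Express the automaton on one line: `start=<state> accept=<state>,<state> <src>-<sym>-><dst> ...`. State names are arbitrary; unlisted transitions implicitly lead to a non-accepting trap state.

start=s0 accept=s0 s0-p->s0 s0-q->s1 s1-p->s1 s1-q->s2 s2-p->s2 s2-q->s3 s3-p->s3 s3-q->s0

Keep the running count of `q`s modulo 4: each `q` advances along the cycle s0 → s1 → s2 → s3 → s0 while other symbols loop. Accept at s0.
With 4 states:
        p   q  
>* s0   s0  s1 
   s1   s1  s2 
   s2   s2  s3 
   s3   s3  s0 
(> = start, * = accepting)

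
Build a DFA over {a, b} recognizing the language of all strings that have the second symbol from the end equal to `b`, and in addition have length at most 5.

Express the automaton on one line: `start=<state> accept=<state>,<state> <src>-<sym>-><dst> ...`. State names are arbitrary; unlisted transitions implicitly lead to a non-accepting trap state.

start=q0 accept=q5,q6,q9,q10,q13,q14 q0-a->q1 q0-b->q2 q1-a->q3 q1-b->q4 q2-a->q5 q2-b->q6 q3-a->q7 q3-b->q8 q4-a->q9 q4-b->q10 q5-a->q7 q5-b->q8 q6-a->q9 q6-b->q10 q7-a->q11 q7-b->q12 q8-a->q13 q8-b->q14 q9-a->q11 q9-b->q12 q10-a->q13 q10-b->q14 q11-a->q11 q11-b->q11 q12-a->q13 q12-b->q13 q13-a->q11 q13-b->q11 q14-a->q13 q14-b->q13

Handle the two conditions separately and then intersect. The first has 7 states tracking the last 2 symbols read; the second has 7 states tracking the input length, saturating at 6. A product state is a pair (one from each), accepting exactly when both do. Minimizing collapses redundant product states.
15 states suffice.
          a    b  
>  q0     q1   q2 
   q1     q3   q4 
   q2     q5   q6 
   q3     q7   q8 
   q4     q9  q10 
 * q5     q7   q8 
 * q6     q9  q10 
   q7    q11  q12 
   q8    q13  q14 
 * q9    q11  q12 
 * q10   q13  q14 
   q11   q11  q11 
   q12   q13  q13 
 * q13   q11  q11 
 * q14   q13  q13 
(> = start, * = accepting)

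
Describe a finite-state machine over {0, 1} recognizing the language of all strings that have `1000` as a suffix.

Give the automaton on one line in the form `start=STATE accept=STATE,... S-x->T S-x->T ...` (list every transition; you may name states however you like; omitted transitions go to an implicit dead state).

start=q0 accept=q4 q0-0->q0 q0-1->q1 q1-0->q2 q1-1->q1 q2-0->q3 q2-1->q1 q3-0->q4 q3-1->q1 q4-0->q0 q4-1->q1

Let each state record the length of the longest suffix of the input read so far that is also a prefix of `1000`. q1 means the last symbol is `1`; q2 means the last 2 symbols are `10`; q3 means the last 3 symbols are `100`; q4 means the last 4 symbols are `1000`. Accept only at q4, where the string currently ends in `1000`.
5 states suffice.
        0   1  
>  q0   q0  q1 
   q1   q2  q1 
   q2   q3  q1 
   q3   q4  q1 
 * q4   q0  q1 
(> = start, * = accepting)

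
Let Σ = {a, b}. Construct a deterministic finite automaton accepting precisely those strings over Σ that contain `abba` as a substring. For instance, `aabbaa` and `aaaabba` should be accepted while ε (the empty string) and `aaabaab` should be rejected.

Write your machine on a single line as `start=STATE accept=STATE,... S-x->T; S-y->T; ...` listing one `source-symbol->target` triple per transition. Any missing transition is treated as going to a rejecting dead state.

Track how much of `abba` has been matched so far: state s0 is no progress, s4 is the absorbing accept state reached once `abba` has occurred. Intermediate states record partial matches; on a mismatch, fall back to the longest reusable overlap.
A 5-state machine:
        a   b  
>  s0   s1  s0 
   s1   s1  s2 
   s2   s1  s3 
   s3   s4  s0 
 * s4   s4  s4 
(> = start, * = accepting)

start=s0; accept=s4; s0-a->s1; s0-b->s0; s1-a->s1; s1-b->s2; s2-a->s1; s2-b->s3; s3-a->s4; s3-b->s0; s4-a->s4; s4-b->s4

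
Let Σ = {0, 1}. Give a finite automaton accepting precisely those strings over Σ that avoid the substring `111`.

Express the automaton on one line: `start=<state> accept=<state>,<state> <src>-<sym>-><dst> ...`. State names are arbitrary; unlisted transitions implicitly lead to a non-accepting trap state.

Track partial matches of the forbidden pattern `111`. State D is a dead state reached once `111` has occurred; every other state accepts. A means no part of `111` is currently matched.
       0  1 
>* A   A  B 
 * B   A  C 
 * C   A  D 
   D   D  D 
(> = start, * = accepting)

start=A accept=A,B,C A-0->A A-1->B B-0->A B-1->C C-0->A C-1->D D-0->D D-1->D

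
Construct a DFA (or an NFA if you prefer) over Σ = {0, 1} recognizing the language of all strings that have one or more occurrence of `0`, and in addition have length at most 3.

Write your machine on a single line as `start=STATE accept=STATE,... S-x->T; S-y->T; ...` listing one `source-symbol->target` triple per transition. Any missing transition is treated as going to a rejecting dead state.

Build one automaton per condition and run them in lockstep. One (3 states) tracks the count of `0`s, saturating at 2; the other (5 states) tracks the input length, saturating at 4. Each combined state is a pair, one component from each; accept when both components accept. After merging equivalent states the machine shrinks.
7 states suffice.
        0   1  
>  q0   q1  q2 
 * q1   q3  q3 
   q2   q3  q4 
 * q3   q5  q5 
   q4   q5  q6 
 * q5   q6  q6 
   q6   q6  q6 
(> = start, * = accepting)

start=q0; accept=q1,q3,q5; q0-0->q1; q0-1->q2; q1-0->q3; q1-1->q3; q2-0->q3; q2-1->q4; q3-0->q5; q3-1->q5; q4-0->q5; q4-1->q6; q5-0->q6; q5-1->q6; q6-0->q6; q6-1->q6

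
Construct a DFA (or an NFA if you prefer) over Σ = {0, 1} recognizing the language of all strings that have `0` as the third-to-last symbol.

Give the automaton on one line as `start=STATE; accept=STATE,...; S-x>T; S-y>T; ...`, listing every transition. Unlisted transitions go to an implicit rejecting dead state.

start=q0; accept=q7,q8,q9,q10; q0-0>q1; q0-1>q2; q1-0>q3; q1-1>q4; q2-0>q5; q2-1>q6; q3-0>q7; q3-1>q8; q4-0>q9; q4-1>q10; q5-0>q11; q5-1>q12; q6-0>q13; q6-1>q14; q7-0>q7; q7-1>q8; q8-0>q9; q8-1>q10; q9-0>q11; q9-1>q12; q10-0>q13; q10-1>q14; q11-0>q7; q11-1>q8; q12-0>q9; q12-1>q10; q13-0>q11; q13-1>q12; q14-0>q13; q14-1>q14

Because acceptance depends on a position counted from the end, the machine has to buffer the most recent 3 symbols. Make each state the string of the last up-to-3 symbols read; on input `x` shift the window left and append `x`. Accept when the buffered window has length 3 and begins with `0`.
With 15 states:
          0    1  
>  q0     q1   q2 
   q1     q3   q4 
   q2     q5   q6 
   q3     q7   q8 
   q4     q9  q10 
   q5    q11  q12 
   q6    q13  q14 
 * q7     q7   q8 
 * q8     q9  q10 
 * q9    q11  q12 
 * q10   q13  q14 
   q11    q7   q8 
   q12    q9  q10 
   q13   q11  q12 
   q14   q13  q14 
(> = start, * = accepting)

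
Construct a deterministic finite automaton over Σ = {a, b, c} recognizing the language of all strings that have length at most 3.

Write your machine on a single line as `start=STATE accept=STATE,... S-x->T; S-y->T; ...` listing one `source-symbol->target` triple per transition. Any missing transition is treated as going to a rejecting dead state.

start=q0; accept=q0,q1,q2,q3; q0-a->q1; q0-b->q1; q0-c->q1; q1-a->q2; q1-b->q2; q1-c->q2; q2-a->q3; q2-b->q3; q2-c->q3; q3-a->q4; q3-b->q4; q3-c->q4; q4-a->q4; q4-b->q4; q4-c->q4

Count input length up to 4: every symbol moves from q0 toward q4, which means 'more than 3' and absorbs. Accept from {q0, q1, q2, q3}.
With 5 states:
        a   b   c  
>* q0   q1  q1  q1 
 * q1   q2  q2  q2 
 * q2   q3  q3  q3 
 * q3   q4  q4  q4 
   q4   q4  q4  q4 
(> = start, * = accepting)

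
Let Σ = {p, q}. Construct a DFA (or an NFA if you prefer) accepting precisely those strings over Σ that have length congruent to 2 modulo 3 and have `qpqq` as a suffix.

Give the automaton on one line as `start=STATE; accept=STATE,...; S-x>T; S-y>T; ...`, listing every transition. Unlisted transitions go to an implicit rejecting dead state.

start=s0; accept=s13; s0-p>s1; s0-q>s2; s1-p>s3; s1-q>s4; s2-p>s5; s2-q>s4; s3-p>s0; s3-q>s6; s4-p>s7; s4-q>s6; s5-p>s0; s5-q>s8; s6-p>s9; s6-q>s2; s7-p>s1; s7-q>s10; s8-p>s9; s8-q>s11; s9-p>s3; s9-q>s12; s10-p>s5; s10-q>s13; s11-p>s5; s11-q>s4; s12-p>s7; s12-q>s14; s13-p>s7; s13-q>s6; s14-p>s9; s14-q>s2

Run two small machines in parallel and take their product. The first has 3 states tracking the input length modulo 3; the second has 5 states tracking how much of the suffix `qpqq` has currently been matched. A product state is a pair (one from each), accepting exactly when both do.
A 15-state machine:
          p    q  
>  s0     s1   s2 
   s1     s3   s4 
   s2     s5   s4 
   s3     s0   s6 
   s4     s7   s6 
   s5     s0   s8 
   s6     s9   s2 
   s7     s1  s10 
   s8     s9  s11 
   s9     s3  s12 
   s10    s5  s13 
   s11    s5   s4 
   s12    s7  s14 
 * s13    s7   s6 
   s14    s9   s2 
(> = start, * = accepting)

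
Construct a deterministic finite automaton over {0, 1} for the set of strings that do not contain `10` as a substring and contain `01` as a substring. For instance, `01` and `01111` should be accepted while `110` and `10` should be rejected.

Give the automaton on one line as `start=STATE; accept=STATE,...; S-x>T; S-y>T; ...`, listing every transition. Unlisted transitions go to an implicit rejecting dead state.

Build one automaton per condition and run them in lockstep. One (3 states) tracks partial matches of the forbidden pattern `10`; the other (3 states) tracks whether and how much of `01` has been seen. Each combined state is a pair, one component from each; accept when both components accept. After merging equivalent states the machine shrinks.
A 4-state machine:
        0   1  
>  q0   q1  q2 
   q1   q1  q3 
   q2   q2  q2 
 * q3   q2  q3 
(> = start, * = accepting)

start=q0; accept=q3; q0-0>q1; q0-1>q2; q1-0>q1; q1-1>q3; q2-0>q2; q2-1>q2; q3-0>q2; q3-1>q3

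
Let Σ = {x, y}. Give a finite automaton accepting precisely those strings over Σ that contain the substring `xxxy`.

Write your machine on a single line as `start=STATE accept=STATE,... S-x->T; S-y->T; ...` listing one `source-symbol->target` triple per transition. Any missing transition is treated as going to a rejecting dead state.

start=S0; accept=S4; S0-x->S1; S0-y->S0; S1-x->S2; S1-y->S0; S2-x->S3; S2-y->S0; S3-x->S3; S3-y->S4; S4-x->S4; S4-y->S4

Track how much of `xxxy` has been matched so far: state S0 is no progress, S4 is the absorbing accept state reached once `xxxy` has occurred. Intermediate states record partial matches; on a mismatch, fall back to the longest reusable overlap.
With 5 states:
        x   y  
>  S0   S1  S0 
   S1   S2  S0 
   S2   S3  S0 
   S3   S3  S4 
 * S4   S4  S4 
(> = start, * = accepting)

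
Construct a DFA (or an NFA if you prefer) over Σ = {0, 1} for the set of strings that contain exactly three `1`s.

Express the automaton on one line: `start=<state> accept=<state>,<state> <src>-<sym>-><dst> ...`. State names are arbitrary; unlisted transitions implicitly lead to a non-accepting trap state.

start=s0 accept=s3 s0-0->s0 s0-1->s1 s1-0->s1 s1-1->s2 s2-0->s2 s2-1->s3 s3-0->s3 s3-1->s4 s4-0->s4 s4-1->s4

Count `1`s, saturating at 4: states s0 through s3 mean 0 through 3 `1`s seen; s4 means more than 3. Each `1` increments (capped at s4); other symbols loop. Accept from {s3}.
5 states suffice.
        0   1  
>  s0   s0  s1 
   s1   s1  s2 
   s2   s2  s3 
 * s3   s3  s4 
   s4   s4  s4 
(> = start, * = accepting)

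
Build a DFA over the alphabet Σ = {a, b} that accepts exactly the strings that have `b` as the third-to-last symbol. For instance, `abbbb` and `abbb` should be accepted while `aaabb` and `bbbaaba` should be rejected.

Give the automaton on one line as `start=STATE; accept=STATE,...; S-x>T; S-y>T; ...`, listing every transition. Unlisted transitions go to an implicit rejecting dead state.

A DFA must remember the last 3 symbols (since which symbol is third-to-last isn't known until the input ends). Use one state per possible window of the last ≤3 symbols; accept from those whose window starts with `b`.
          a    b  
>  q0     q1   q2 
   q1     q3   q4 
   q2     q5   q6 
   q3     q7   q8 
   q4     q9  q10 
   q5    q11  q12 
   q6    q13  q14 
   q7     q7   q8 
   q8     q9  q10 
   q9    q11  q12 
   q10   q13  q14 
 * q11    q7   q8 
 * q12    q9  q10 
 * q13   q11  q12 
 * q14   q13  q14 
(> = start, * = accepting)

start=q0; accept=q11,q12,q13,q14; q0-a>q1; q0-b>q2; q1-a>q3; q1-b>q4; q2-a>q5; q2-b>q6; q3-a>q7; q3-b>q8; q4-a>q9; q4-b>q10; q5-a>q11; q5-b>q12; q6-a>q13; q6-b>q14; q7-a>q7; q7-b>q8; q8-a>q9; q8-b>q10; q9-a>q11; q9-b>q12; q10-a>q13; q10-b>q14; q11-a>q7; q11-b>q8; q12-a>q9; q12-b>q10; q13-a>q11; q13-b>q12; q14-a>q13; q14-b>q14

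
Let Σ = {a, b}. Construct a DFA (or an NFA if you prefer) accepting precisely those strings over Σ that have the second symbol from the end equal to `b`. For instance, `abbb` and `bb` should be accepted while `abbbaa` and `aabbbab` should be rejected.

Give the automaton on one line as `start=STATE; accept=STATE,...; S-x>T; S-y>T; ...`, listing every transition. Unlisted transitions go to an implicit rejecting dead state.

A DFA must remember the last 2 symbols (since which symbol is second-to-last isn't known until the input ends). Use one state per possible window of the last ≤2 symbols; accept from those whose window starts with `b`.
A 7-state machine:
        a   b  
>  s0   s1  s2 
   s1   s3  s4 
   s2   s5  s6 
   s3   s3  s4 
   s4   s5  s6 
 * s5   s3  s4 
 * s6   s5  s6 
(> = start, * = accepting)

start=s0; accept=s5,s6; s0-a>s1; s0-b>s2; s1-a>s3; s1-b>s4; s2-a>s5; s2-b>s6; s3-a>s3; s3-b>s4; s4-a>s5; s4-b>s6; s5-a>s3; s5-b>s4; s6-a>s5; s6-b>s6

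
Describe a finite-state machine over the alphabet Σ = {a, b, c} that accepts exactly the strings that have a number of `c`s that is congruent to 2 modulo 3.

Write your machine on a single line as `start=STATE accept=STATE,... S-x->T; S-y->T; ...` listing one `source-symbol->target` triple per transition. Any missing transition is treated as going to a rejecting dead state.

The only thing that matters is how many `c`s have appeared, reduced mod 3. Use one state per residue: q0 for 0, …, q2 for 2. Reading `c` moves to the next residue; anything else stays put. q2 is accepting.
3 states suffice.
        a   b   c  
>  q0   q0  q0  q1 
   q1   q1  q1  q2 
 * q2   q2  q2  q0 
(> = start, * = accepting)

start=q0; accept=q2; q0-a->q0; q0-b->q0; q0-c->q1; q1-a->q1; q1-b->q1; q1-c->q2; q2-a->q2; q2-b->q2; q2-c->q0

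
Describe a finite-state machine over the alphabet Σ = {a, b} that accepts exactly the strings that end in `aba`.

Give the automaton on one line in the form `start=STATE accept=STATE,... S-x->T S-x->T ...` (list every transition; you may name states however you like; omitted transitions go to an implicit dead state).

Let each state record the length of the longest suffix of the input read so far that is also a prefix of `aba`. q1 means the last symbol is `a`; q2 means the last 2 symbols are `ab`; q3 means the last 3 symbols are `aba`. Accept only at q3, where the string currently ends in `aba`.
4 states suffice.
        a   b  
>  q0   q1  q0 
   q1   q1  q2 
   q2   q3  q0 
 * q3   q1  q2 
(> = start, * = accepting)

start=q0 accept=q3 q0-a->q1 q0-b->q0 q1-a->q1 q1-b->q2 q2-a->q3 q2-b->q0 q3-a->q1 q3-b->q2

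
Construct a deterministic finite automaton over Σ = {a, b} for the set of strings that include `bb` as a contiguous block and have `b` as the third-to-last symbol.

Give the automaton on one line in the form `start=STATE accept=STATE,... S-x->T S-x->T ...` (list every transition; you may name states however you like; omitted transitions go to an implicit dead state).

Build one automaton per condition and run them in lockstep. The first has 3 states tracking whether and how much of `bb` has been seen; the second has 15 states tracking the last 3 symbols read. A product state is a pair (one from each), accepting exactly when both do. After merging equivalent states the machine shrinks.
With 10 states:
        a   b  
>  s0   s0  s1 
   s1   s0  s2 
   s2   s3  s4 
 * s3   s5  s6 
 * s4   s3  s4 
 * s5   s7  s8 
 * s6   s9  s2 
   s7   s7  s8 
   s8   s9  s2 
   s9   s5  s6 
(> = start, * = accepting)

start=s0 accept=s3,s4,s5,s6 s0-a->s0 s0-b->s1 s1-a->s0 s1-b->s2 s2-a->s3 s2-b->s4 s3-a->s5 s3-b->s6 s4-a->s3 s4-b->s4 s5-a->s7 s5-b->s8 s6-a->s9 s6-b->s2 s7-a->s7 s7-b->s8 s8-a->s9 s8-b->s2 s9-a->s5 s9-b->s6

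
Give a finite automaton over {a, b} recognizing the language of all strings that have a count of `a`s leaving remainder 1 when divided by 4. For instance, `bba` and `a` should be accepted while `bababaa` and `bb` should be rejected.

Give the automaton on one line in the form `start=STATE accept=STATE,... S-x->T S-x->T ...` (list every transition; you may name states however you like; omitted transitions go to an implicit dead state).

start=q0 accept=q1 q0-a->q1 q0-b->q0 q1-a->q2 q1-b->q1 q2-a->q3 q2-b->q2 q3-a->q0 q3-b->q3

Keep the running count of `a`s modulo 4: each `a` advances along the cycle q0 → q1 → q2 → q3 → q0 while other symbols loop. Accept at q1.
4 states suffice.
        a   b  
>  q0   q1  q0 
 * q1   q2  q1 
   q2   q3  q2 
   q3   q0  q3 
(> = start, * = accepting)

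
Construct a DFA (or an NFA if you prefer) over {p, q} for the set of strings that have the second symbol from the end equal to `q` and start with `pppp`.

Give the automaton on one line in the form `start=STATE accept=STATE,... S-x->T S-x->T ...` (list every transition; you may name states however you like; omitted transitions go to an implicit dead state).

Handle the two conditions separately and then intersect. The first has 7 states tracking the last 2 symbols read; the second has 6 states tracking whether the input so far still matches the prefix `pppp`. A product state is a pair (one from each), accepting exactly when both do. After merging equivalent states the machine shrinks.
        p   q  
>  s0   s1  s2 
   s1   s3  s2 
   s2   s2  s2 
   s3   s4  s2 
   s4   s5  s2 
   s5   s5  s6 
   s6   s7  s8 
 * s7   s5  s6 
 * s8   s7  s8 
(> = start, * = accepting)

start=s0 accept=s7,s8 s0-p->s1 s0-q->s2 s1-p->s3 s1-q->s2 s2-p->s2 s2-q->s2 s3-p->s4 s3-q->s2 s4-p->s5 s4-q->s2 s5-p->s5 s5-q->s6 s6-p->s7 s6-q->s8 s7-p->s5 s7-q->s6 s8-p->s7 s8-q->s8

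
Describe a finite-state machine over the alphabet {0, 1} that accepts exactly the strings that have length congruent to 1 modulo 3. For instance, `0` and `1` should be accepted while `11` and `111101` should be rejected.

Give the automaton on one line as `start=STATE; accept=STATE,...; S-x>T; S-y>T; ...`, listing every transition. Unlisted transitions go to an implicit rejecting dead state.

start=A; accept=B; A-0>B; A-1>B; B-0>C; B-1>C; C-0>A; C-1>A

Count input length modulo 3: every symbol advances one step around the cycle A → B → C → A. Accept at B.
A 3-state machine:
       0  1 
>  A   B  B 
 * B   C  C 
   C   A  A 
(> = start, * = accepting)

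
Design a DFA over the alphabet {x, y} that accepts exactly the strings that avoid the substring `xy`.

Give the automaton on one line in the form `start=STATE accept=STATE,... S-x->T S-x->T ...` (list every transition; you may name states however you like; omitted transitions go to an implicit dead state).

Track partial matches of the forbidden pattern `xy`. State q2 is a dead state reached once `xy` has occurred; every other state accepts. q0 means no part of `xy` is currently matched.
        x   y  
>* q0   q1  q0 
 * q1   q1  q2 
   q2   q2  q2 
(> = start, * = accepting)

start=q0 accept=q0,q1 q0-x->q1 q0-y->q0 q1-x->q1 q1-y->q2 q2-x->q2 q2-y->q2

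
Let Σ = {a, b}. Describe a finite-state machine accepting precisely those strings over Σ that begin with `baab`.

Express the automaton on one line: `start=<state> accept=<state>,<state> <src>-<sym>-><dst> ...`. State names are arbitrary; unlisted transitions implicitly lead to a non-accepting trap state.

start=s0 accept=s4 s0-a->s5 s0-b->s1 s1-a->s2 s1-b->s5 s2-a->s3 s2-b->s5 s3-a->s5 s3-b->s4 s4-a->s4 s4-b->s4 s5-a->s5 s5-b->s5

Check the first 4 symbols one by one: s0 through s3 record how many have matched `baab` so far; any wrong symbol goes to the dead state s5. After all 4 match we enter the accepting sink s4.
With 6 states:
        a   b  
>  s0   s5  s1 
   s1   s2  s5 
   s2   s3  s5 
   s3   s5  s4 
 * s4   s4  s4 
   s5   s5  s5 
(> = start, * = accepting)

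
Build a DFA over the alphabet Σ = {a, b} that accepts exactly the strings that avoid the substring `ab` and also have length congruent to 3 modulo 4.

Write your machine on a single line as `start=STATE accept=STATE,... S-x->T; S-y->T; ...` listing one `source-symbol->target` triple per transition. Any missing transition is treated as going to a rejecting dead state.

start=q0; accept=q6,q7; q0-a->q1; q0-b->q2; q1-a->q3; q1-b->q4; q2-a->q3; q2-b->q5; q3-a->q6; q3-b->q4; q4-a->q4; q4-b->q4; q5-a->q6; q5-b->q7; q6-a->q8; q6-b->q4; q7-a->q8; q7-b->q0; q8-a->q1; q8-b->q4

Handle the two conditions separately and then intersect. One (3 states) tracks partial matches of the forbidden pattern `ab`; the other (4 states) tracks the input length modulo 4. Each combined state is a pair, one component from each; accept when both components accept. Equivalent product states are then merged.
        a   b  
>  q0   q1  q2 
   q1   q3  q4 
   q2   q3  q5 
   q3   q6  q4 
   q4   q4  q4 
   q5   q6  q7 
 * q6   q8  q4 
 * q7   q8  q0 
   q8   q1  q4 
(> = start, * = accepting)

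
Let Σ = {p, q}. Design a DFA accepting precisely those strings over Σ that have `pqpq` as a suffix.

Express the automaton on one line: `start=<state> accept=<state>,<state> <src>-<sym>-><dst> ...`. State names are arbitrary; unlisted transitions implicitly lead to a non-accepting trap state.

Let each state record the length of the longest suffix of the input read so far that is also a prefix of `pqpq`. S1 means the last symbol is `p`; S2 means the last 2 symbols are `pq`; S3 means the last 3 symbols are `pqp`; S4 means the last 4 symbols are `pqpq`. Accept only at S4, where the string currently ends in `pqpq`.
5 states suffice.
        p   q  
>  S0   S1  S0 
   S1   S1  S2 
   S2   S3  S0 
   S3   S1  S4 
 * S4   S3  S0 
(> = start, * = accepting)

start=S0 accept=S4 S0-p->S1 S0-q->S0 S1-p->S1 S1-q->S2 S2-p->S3 S2-q->S0 S3-p->S1 S3-q->S4 S4-p->S3 S4-q->S0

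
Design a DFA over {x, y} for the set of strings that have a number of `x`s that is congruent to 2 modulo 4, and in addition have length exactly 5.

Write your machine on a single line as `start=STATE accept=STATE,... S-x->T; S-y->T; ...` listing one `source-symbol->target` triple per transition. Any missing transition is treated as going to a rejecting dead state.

start=s0; accept=s12; s0-x->s1; s0-y->s2; s1-x->s3; s1-y->s4; s2-x->s4; s2-y->s5; s3-x->s6; s3-y->s7; s4-x->s7; s4-y->s8; s5-x->s8; s5-y->s9; s6-x->s6; s6-y->s6; s7-x->s6; s7-y->s10; s8-x->s10; s8-y->s11; s9-x->s11; s9-y->s6; s10-x->s6; s10-y->s12; s11-x->s12; s11-y->s6; s12-x->s6; s12-y->s6

Run two small machines in parallel and take their product. One (4 states) tracks the count of `x`s modulo 4; the other (7 states) tracks the input length, saturating at 6. Each combined state is a pair, one component from each; accept when both components accept. After merging equivalent states the machine shrinks.
          x    y  
>  s0     s1   s2 
   s1     s3   s4 
   s2     s4   s5 
   s3     s6   s7 
   s4     s7   s8 
   s5     s8   s9 
   s6     s6   s6 
   s7     s6  s10 
   s8    s10  s11 
   s9    s11   s6 
   s10    s6  s12 
   s11   s12   s6 
 * s12    s6   s6 
(> = start, * = accepting)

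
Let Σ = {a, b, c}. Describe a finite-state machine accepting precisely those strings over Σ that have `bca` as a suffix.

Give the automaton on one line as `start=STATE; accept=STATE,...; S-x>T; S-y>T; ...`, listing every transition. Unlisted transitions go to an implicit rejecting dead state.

start=q0; accept=q3; q0-a>q0; q0-b>q1; q0-c>q0; q1-a>q0; q1-b>q1; q1-c>q2; q2-a>q3; q2-b>q1; q2-c>q0; q3-a>q0; q3-b>q1; q3-c>q0

Let each state record the length of the longest suffix of the input read so far that is also a prefix of `bca`. q1 means the last symbol is `b`; q2 means the last 2 symbols are `bc`; q3 means the last 3 symbols are `bca`. Accept only at q3, where the string currently ends in `bca`.
        a   b   c  
>  q0   q0  q1  q0 
   q1   q0  q1  q2 
   q2   q3  q1  q0 
 * q3   q0  q1  q0 
(> = start, * = accepting)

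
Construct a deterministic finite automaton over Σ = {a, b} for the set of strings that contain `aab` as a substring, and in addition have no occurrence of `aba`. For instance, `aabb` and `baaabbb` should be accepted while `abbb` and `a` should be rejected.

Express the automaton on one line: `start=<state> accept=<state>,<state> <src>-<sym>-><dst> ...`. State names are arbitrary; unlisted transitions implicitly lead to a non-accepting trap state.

start=S0 accept=S4,S7,S10 S0-a->S1 S0-b->S0 S1-a->S2 S1-b->S3 S2-a->S2 S2-b->S4 S3-a->S5 S3-b->S0 S4-a->S6 S4-b->S7 S5-a->S8 S5-b->S9 S6-a->S6 S6-b->S6 S7-a->S10 S7-b->S7 S8-a->S8 S8-b->S6 S9-a->S5 S9-b->S9 S10-a->S10 S10-b->S4

Handle the two conditions separately and then intersect. The first has 4 states tracking whether and how much of `aab` has been seen; the second has 4 states tracking partial matches of the forbidden pattern `aba`. A product state is a pair (one from each), accepting exactly when both do.
          a    b  
>  S0     S1   S0 
   S1     S2   S3 
   S2     S2   S4 
   S3     S5   S0 
 * S4     S6   S7 
   S5     S8   S9 
   S6     S6   S6 
 * S7    S10   S7 
   S8     S8   S6 
   S9     S5   S9 
 * S10   S10   S4 
(> = start, * = accepting)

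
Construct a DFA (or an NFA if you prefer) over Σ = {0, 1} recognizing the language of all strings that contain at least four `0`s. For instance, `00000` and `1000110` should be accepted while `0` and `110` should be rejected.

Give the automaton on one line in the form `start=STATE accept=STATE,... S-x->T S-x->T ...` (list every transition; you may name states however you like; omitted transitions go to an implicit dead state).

start=q0 accept=q4,q5 q0-0->q1 q0-1->q0 q1-0->q2 q1-1->q1 q2-0->q3 q2-1->q2 q3-0->q4 q3-1->q3 q4-0->q5 q4-1->q4 q5-0->q5 q5-1->q5

Only the number of `0`s matters, and only up to 5. Make a chain q0 → q1 → q2 → q3 → q4 → q5 advanced by each `0` (with q5 absorbing); every other symbol self-loops. The accepting set is {q4, q5}.
With 6 states:
        0   1  
>  q0   q1  q0 
   q1   q2  q1 
   q2   q3  q2 
   q3   q4  q3 
 * q4   q5  q4 
 * q5   q5  q5 
(> = start, * = accepting)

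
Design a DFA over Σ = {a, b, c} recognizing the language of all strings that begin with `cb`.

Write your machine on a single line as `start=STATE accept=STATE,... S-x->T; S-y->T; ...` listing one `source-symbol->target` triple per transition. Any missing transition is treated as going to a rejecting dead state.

start=s0; accept=s2; s0-a->s3; s0-b->s3; s0-c->s1; s1-a->s3; s1-b->s2; s1-c->s3; s2-a->s2; s2-b->s2; s2-c->s2; s3-a->s3; s3-b->s3; s3-c->s3

Check the first 2 symbols one by one: s0 through s1 record how many have matched `cb` so far; any wrong symbol goes to the dead state s3. After all 2 match we enter the accepting sink s2.
        a   b   c  
>  s0   s3  s3  s1 
   s1   s3  s2  s3 
 * s2   s2  s2  s2 
   s3   s3  s3  s3 
(> = start, * = accepting)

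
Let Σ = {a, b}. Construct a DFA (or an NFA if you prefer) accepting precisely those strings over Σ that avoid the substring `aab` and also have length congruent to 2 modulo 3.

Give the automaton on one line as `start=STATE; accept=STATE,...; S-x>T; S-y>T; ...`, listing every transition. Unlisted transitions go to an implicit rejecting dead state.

Build one automaton per condition and run them in lockstep. The first has 4 states tracking partial matches of the forbidden pattern `aab`; the second has 3 states tracking the input length modulo 3. A product state is a pair (one from each), accepting exactly when both do.
          a    b  
>  S0     S1   S2 
   S1     S3   S4 
   S2     S5   S4 
 * S3     S6   S7 
 * S4     S8   S0 
 * S5     S6   S0 
   S6     S9  S10 
   S7    S10  S10 
   S8     S9   S2 
   S9     S3  S11 
   S10   S11  S11 
   S11    S7   S7 
(> = start, * = accepting)

start=S0; accept=S3,S4,S5; S0-a>S1; S0-b>S2; S1-a>S3; S1-b>S4; S2-a>S5; S2-b>S4; S3-a>S6; S3-b>S7; S4-a>S8; S4-b>S0; S5-a>S6; S5-b>S0; S6-a>S9; S6-b>S10; S7-a>S10; S7-b>S10; S8-a>S9; S8-b>S2; S9-a>S3; S9-b>S11; S10-a>S11; S10-b>S11; S11-a>S7; S11-b>S7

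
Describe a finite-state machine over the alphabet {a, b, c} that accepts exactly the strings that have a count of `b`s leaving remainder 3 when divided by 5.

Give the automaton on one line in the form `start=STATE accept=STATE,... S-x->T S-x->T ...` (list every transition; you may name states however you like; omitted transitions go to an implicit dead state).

start=q0 accept=q3 q0-a->q0 q0-b->q1 q0-c->q0 q1-a->q1 q1-b->q2 q1-c->q1 q2-a->q2 q2-b->q3 q2-c->q2 q3-a->q3 q3-b->q4 q3-c->q3 q4-a->q4 q4-b->q0 q4-c->q4

Keep the running count of `b`s modulo 5: each `b` advances along the cycle q0 → q1 → q2 → q3 → q4 → q0 while other symbols loop. Accept at q3.
A 5-state machine:
        a   b   c  
>  q0   q0  q1  q0 
   q1   q1  q2  q1 
   q2   q2  q3  q2 
 * q3   q3  q4  q3 
   q4   q4  q0  q4 
(> = start, * = accepting)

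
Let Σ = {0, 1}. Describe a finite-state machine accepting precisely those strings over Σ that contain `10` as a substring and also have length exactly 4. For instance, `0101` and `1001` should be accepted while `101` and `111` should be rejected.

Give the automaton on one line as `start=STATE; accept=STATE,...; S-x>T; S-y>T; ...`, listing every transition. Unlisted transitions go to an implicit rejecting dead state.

Run two small machines in parallel and take their product. One (3 states) tracks whether and how much of `10` has been seen; the other (6 states) tracks the input length, saturating at 5. Each combined state is a pair, one component from each; accept when both components accept. Equivalent product states are then merged.
        0   1  
>  q0   q1  q2 
   q1   q3  q4 
   q2   q5  q4 
   q3   q6  q7 
   q4   q8  q7 
   q5   q8  q8 
   q6   q6  q6 
   q7   q9  q6 
   q8   q9  q9 
 * q9   q6  q6 
(> = start, * = accepting)

start=q0; accept=q9; q0-0>q1; q0-1>q2; q1-0>q3; q1-1>q4; q2-0>q5; q2-1>q4; q3-0>q6; q3-1>q7; q4-0>q8; q4-1>q7; q5-0>q8; q5-1>q8; q6-0>q6; q6-1>q6; q7-0>q9; q7-1>q6; q8-0>q9; q8-1>q9; q9-0>q6; q9-1>q6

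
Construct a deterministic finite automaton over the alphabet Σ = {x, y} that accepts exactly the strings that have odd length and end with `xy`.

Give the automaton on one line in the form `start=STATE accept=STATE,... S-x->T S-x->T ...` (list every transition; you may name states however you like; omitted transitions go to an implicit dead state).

Handle the two conditions separately and then intersect. The first has 2 states tracking the input length modulo 2; the second has 3 states tracking how much of the suffix `xy` has currently been matched. A product state is a pair (one from each), accepting exactly when both do.
With 6 states:
        x   y  
>  s0   s1  s2 
   s1   s3  s4 
   s2   s3  s0 
   s3   s1  s5 
   s4   s1  s2 
 * s5   s3  s0 
(> = start, * = accepting)

start=s0 accept=s5 s0-x->s1 s0-y->s2 s1-x->s3 s1-y->s4 s2-x->s3 s2-y->s0 s3-x->s1 s3-y->s5 s4-x->s1 s4-y->s2 s5-x->s3 s5-y->s0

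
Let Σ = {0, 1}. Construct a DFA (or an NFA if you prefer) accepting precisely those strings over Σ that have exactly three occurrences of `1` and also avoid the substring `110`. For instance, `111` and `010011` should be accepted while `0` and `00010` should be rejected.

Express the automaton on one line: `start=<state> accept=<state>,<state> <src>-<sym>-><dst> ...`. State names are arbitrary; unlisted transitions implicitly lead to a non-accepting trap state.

start=A accept=G,I A-0->A A-1->B B-0->C B-1->D C-0->C C-1->E D-0->F D-1->G E-0->H E-1->G F-0->F F-1->F G-0->F G-1->F H-0->H H-1->I I-0->I I-1->F

Run two small machines in parallel and take their product. One (5 states) tracks the count of `1`s, saturating at 4; the other (4 states) tracks partial matches of the forbidden pattern `110`. Each combined state is a pair, one component from each; accept when both components accept. After merging equivalent states the machine shrinks.
A 9-state machine:
       0  1 
>  A   A  B 
   B   C  D 
   C   C  E 
   D   F  G 
   E   H  G 
   F   F  F 
 * G   F  F 
   H   H  I 
 * I   I  F 
(> = start, * = accepting)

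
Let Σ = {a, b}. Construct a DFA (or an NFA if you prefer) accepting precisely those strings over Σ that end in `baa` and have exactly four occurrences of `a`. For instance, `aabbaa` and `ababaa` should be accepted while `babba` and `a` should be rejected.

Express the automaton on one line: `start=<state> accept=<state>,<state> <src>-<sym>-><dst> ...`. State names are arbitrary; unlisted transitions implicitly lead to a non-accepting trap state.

start=S0 accept=S6 S0-a->S1 S0-b->S0 S1-a->S2 S1-b->S1 S2-a->S3 S2-b->S4 S3-a->S3 S3-b->S3 S4-a->S5 S4-b->S4 S5-a->S6 S5-b->S3 S6-a->S3 S6-b->S3

Run two small machines in parallel and take their product. One (4 states) tracks how much of the suffix `baa` has currently been matched; the other (6 states) tracks the count of `a`s, saturating at 5. Each combined state is a pair, one component from each; accept when both components accept. Equivalent product states are then merged.
A 7-state machine:
        a   b  
>  S0   S1  S0 
   S1   S2  S1 
   S2   S3  S4 
   S3   S3  S3 
   S4   S5  S4 
   S5   S6  S3 
 * S6   S3  S3 
(> = start, * = accepting)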